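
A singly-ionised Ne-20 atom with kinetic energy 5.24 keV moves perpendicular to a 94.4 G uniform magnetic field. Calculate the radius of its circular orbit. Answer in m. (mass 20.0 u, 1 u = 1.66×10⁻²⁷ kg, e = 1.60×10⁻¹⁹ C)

Convert the energy: K = 5.24 keV = 8.38×10^-16 J.
v = √(2K/m) = √(2·8.38×10^-16/3.32×10^-26) = 2.25×10^5 m/s.
r = mv/(qB) = (3.32×10^-26)(2.25×10^5) / [(1×1.60×10^-19)(9.44×10^-3)] = 4.94 m.

r ≈ 4.94 m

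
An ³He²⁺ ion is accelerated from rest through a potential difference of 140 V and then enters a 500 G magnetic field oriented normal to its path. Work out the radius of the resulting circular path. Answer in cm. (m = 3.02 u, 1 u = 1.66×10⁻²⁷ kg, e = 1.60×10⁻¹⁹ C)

r ≈ 4.19 cm

The kinetic energy gained is K = qV = (2×1.60×10^-19)(140) = 4.48×10^-17 J.
v = √(2K/m) = 1.34×10^5 m/s.
r = mv/(qB) = (5.01×10^-27)(1.34×10^5) / [(2×1.60×10^-19)(0.0500)] = 0.0419 m.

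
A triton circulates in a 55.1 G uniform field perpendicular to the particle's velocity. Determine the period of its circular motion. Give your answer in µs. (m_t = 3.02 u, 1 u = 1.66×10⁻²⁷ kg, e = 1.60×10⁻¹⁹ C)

T ≈ 35.7 µs

The cyclotron period is independent of speed: T = 2πm/(qB).
T = 2π(5.01×10^-27) / [(1×1.60×10^-19)(5.51×10^-3)] = 3.57×10^-5 s.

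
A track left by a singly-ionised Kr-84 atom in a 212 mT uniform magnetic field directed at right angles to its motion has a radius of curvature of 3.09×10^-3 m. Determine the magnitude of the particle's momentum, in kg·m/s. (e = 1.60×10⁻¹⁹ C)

Since qvB = mv²/r, the momentum p = mv = qBr.
p = (1×1.60×10^-19)(0.212)(3.09×10^-3) = 1.05×10^-22 kg·m/s.

p ≈ 1.05×10^-22 kg·m/s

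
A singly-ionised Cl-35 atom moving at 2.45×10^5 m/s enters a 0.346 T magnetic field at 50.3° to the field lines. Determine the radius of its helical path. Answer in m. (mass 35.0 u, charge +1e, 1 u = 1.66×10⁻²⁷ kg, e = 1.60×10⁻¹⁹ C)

r ≈ 0.198 m

Only the perpendicular component v⊥ = v sin50.3° = 1.89×10^5 m/s is bent by the field.
r = m v⊥ /(qB) = (5.81×10^-26)(1.89×10^5) / [(1×1.60×10^-19)(0.346)] = 0.198 m.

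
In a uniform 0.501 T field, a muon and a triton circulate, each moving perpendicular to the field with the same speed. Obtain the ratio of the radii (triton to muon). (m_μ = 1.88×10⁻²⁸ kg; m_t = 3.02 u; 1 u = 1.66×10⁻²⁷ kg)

r = mv/(qB) ⇒ at equal v, r ∝ m/q.
r_{triton}/r_{muon} = 26.7.

ratio ≈ 26.7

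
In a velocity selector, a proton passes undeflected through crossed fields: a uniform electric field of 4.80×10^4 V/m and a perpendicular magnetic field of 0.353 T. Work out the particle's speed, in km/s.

For zero net force, qE = qvB, so v = E/B.
v = (4.80×10^4) / (0.353) = 1.36×10^5 m/s.

v ≈ 136 km/s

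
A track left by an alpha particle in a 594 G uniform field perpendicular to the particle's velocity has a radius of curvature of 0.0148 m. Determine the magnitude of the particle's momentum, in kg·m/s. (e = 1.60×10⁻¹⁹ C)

p ≈ 2.81×10^-22 kg·m/s

Since qvB = mv²/r, the momentum p = mv = qBr.
p = (2×1.60×10^-19)(0.0594)(0.0148) = 2.81×10^-22 kg·m/s.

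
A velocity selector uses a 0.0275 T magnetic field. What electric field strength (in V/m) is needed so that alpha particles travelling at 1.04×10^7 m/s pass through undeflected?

E ≈ 2.86×10^5 V/m

qE = qvB ⇒ E = vB = (1.04×10^7)(0.0275) = 2.86×10^5 V/m.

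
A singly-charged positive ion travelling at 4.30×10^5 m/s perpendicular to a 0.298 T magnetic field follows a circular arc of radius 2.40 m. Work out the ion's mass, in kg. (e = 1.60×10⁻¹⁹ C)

qvB = mv²/r ⇒ m = qBr/v.
m = (1×1.60×10^-19)(0.298)(2.40) / (4.30×10^5) = 2.66×10^-25 kg.

m ≈ 2.66×10^-25 kg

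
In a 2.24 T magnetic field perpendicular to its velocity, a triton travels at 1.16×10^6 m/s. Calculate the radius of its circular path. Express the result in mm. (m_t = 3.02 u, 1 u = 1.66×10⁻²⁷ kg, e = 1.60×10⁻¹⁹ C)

r ≈ 16.2 mm

The magnetic force provides the centripetal force: qvB = mv²/r, so r = mv/(qB).
r = (5.01×10^-27 kg)(1.16×10^6 m/s) / [(1×1.60×10^-19 C)(2.24 T)] = 0.0162 m.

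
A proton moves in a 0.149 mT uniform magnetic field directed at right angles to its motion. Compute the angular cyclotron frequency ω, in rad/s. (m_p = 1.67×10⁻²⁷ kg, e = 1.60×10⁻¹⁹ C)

ω ≈ 1.43×10^4 rad/s

ω = qB/m = (1×1.60×10^-19)(1.49×10^-4) / (1.67×10^-27) = 1.43×10^4 rad/s.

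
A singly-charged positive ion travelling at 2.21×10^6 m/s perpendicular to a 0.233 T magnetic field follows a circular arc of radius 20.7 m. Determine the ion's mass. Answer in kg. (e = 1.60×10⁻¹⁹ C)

qvB = mv²/r ⇒ m = qBr/v.
m = (1×1.60×10^-19)(0.233)(20.7) / (2.21×10^6) = 3.49×10^-25 kg.

m ≈ 3.49×10^-25 kg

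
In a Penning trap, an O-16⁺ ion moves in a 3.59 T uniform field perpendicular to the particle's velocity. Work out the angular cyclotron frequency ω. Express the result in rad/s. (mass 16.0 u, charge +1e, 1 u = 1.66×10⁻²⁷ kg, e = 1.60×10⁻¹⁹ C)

ω ≈ 2.16×10^7 rad/s

ω = qB/m = (1×1.60×10^-19)(3.59) / (2.66×10^-26) = 2.16×10^7 rad/s.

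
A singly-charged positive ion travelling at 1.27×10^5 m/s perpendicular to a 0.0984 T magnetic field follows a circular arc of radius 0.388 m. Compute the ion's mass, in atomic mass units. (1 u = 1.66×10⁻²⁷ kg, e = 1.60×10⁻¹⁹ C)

qvB = mv²/r ⇒ m = qBr/v.
m = (1×1.60×10^-19)(0.0984)(0.388) / (1.27×10^5) = 4.81×10^-26 kg = 29.0 u.

m ≈ 29.0 u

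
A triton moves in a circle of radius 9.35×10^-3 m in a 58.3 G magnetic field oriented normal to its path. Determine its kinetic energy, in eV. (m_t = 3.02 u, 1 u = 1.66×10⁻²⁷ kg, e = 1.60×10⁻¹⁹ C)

v = qBr/m = (1×1.60×10^-19)(5.83×10^-3)(9.35×10^-3) / (5.01×10^-27) = 1740 m/s.
K = ½mv² = 0.5·(5.01×10^-27)·(1740)² = 7.59×10^-21 J = 0.0474 eV.

K ≈ 0.0474 eV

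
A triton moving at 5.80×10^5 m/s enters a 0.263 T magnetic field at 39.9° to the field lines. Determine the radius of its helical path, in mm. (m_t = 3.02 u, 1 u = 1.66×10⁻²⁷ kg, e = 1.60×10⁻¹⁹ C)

Only the perpendicular component v⊥ = v sin39.9° = 3.72×10^5 m/s is bent by the field.
r = m v⊥ /(qB) = (5.01×10^-27)(3.72×10^5) / [(1×1.60×10^-19)(0.263)] = 0.0443 m.

r ≈ 44.3 mm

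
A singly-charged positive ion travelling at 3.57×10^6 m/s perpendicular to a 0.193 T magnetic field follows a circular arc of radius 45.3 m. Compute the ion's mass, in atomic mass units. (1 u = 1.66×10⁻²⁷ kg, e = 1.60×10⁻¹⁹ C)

m ≈ 236 u

qvB = mv²/r ⇒ m = qBr/v.
m = (1×1.60×10^-19)(0.193)(45.3) / (3.57×10^6) = 3.92×10^-25 kg = 236 u.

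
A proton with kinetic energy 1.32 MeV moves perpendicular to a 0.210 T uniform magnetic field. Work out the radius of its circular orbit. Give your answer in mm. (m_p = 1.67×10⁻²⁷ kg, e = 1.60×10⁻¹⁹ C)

Convert the energy: K = 1.32 MeV = 2.11×10^-13 J.
v = √(2K/m) = √(2·2.11×10^-13/1.67×10^-27) = 1.59×10^7 m/s.
r = mv/(qB) = (1.67×10^-27)(1.59×10^7) / [(1×1.60×10^-19)(0.210)] = 0.790 m.

r ≈ 790 mm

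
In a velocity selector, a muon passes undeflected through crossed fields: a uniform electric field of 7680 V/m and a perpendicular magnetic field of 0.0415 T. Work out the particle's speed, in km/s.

For zero net force, qE = qvB, so v = E/B.
v = (7680) / (0.0415) = 1.85×10^5 m/s.

v ≈ 185 km/s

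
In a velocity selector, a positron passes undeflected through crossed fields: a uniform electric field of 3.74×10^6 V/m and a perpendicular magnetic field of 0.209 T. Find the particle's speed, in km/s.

v ≈ 17900 km/s

For zero net force, qE = qvB, so v = E/B.
v = (3.74×10^6) / (0.209) = 1.79×10^7 m/s.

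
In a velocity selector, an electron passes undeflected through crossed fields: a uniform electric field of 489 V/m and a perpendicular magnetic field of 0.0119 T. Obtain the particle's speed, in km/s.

For zero net force, qE = qvB, so v = E/B.
v = (489) / (0.0119) = 4.11×10^4 m/s.

v ≈ 41.1 km/s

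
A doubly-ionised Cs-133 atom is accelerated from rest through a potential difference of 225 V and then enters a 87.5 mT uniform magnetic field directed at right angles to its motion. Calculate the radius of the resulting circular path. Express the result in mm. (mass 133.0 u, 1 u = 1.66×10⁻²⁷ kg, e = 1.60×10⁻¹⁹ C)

r ≈ 201 mm

The kinetic energy gained is K = qV = (2×1.60×10^-19)(225) = 7.20×10^-17 J.
v = √(2K/m) = 2.55×10^4 m/s.
r = mv/(qB) = (2.21×10^-25)(2.55×10^4) / [(2×1.60×10^-19)(0.0875)] = 0.201 m.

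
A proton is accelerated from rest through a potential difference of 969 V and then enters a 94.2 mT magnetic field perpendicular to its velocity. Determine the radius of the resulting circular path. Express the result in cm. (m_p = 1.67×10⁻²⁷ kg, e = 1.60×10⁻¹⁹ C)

r ≈ 4.77 cm

The kinetic energy gained is K = qV = (1×1.60×10^-19)(969) = 1.55×10^-16 J.
v = √(2K/m) = 4.31×10^5 m/s.
r = mv/(qB) = (1.67×10^-27)(4.31×10^5) / [(1×1.60×10^-19)(0.0942)] = 0.0477 m.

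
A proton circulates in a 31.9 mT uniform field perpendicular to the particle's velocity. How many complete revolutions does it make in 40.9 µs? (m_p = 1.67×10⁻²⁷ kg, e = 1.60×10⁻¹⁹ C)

N = 19

T = 2πm/(qB) = 2π(1.67×10^-27) / [(1×1.60×10^-19)(0.0319)] = 2.0558×10^-6 s.
N = t/T = 4.09×10^-5 / 2.0558×10^-6 ≈ 19.89, so 19 complete revolutions.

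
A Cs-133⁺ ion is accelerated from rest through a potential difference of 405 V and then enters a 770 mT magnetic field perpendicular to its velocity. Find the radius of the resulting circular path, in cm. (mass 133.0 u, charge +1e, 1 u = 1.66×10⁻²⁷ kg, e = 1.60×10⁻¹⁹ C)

r ≈ 4.34 cm

The kinetic energy gained is K = qV = (1×1.60×10^-19)(405) = 6.48×10^-17 J.
v = √(2K/m) = 2.42×10^4 m/s.
r = mv/(qB) = (2.21×10^-25)(2.42×10^4) / [(1×1.60×10^-19)(0.770)] = 0.0434 m.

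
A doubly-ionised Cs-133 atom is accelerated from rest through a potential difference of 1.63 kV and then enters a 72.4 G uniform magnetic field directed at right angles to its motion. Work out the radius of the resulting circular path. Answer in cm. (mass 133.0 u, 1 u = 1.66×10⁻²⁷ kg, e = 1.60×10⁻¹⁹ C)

The kinetic energy gained is K = qV = (2×1.60×10^-19)(1630) = 5.22×10^-16 J.
v = √(2K/m) = 6.87×10^4 m/s.
r = mv/(qB) = (2.21×10^-25)(6.87×10^4) / [(2×1.60×10^-19)(7.24×10^-3)] = 6.55 m.

r ≈ 655 cm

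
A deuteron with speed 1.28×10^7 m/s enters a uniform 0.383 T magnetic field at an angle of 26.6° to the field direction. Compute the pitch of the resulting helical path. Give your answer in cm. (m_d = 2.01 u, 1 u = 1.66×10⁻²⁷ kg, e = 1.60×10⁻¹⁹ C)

The velocity component along B is v∥ = v cos26.6° = 1.14×10^7 m/s.
The cyclotron period T = 2πm/(qB) = 3.42×10^-7 s is set by m, q, B alone.
Pitch = v∥·T = (1.14×10^7)(3.42×10^-7) = 3.92 m.

pitch ≈ 392 cm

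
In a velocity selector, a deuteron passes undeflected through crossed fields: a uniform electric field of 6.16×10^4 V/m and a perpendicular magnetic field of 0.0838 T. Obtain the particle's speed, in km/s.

v ≈ 735 km/s

For zero net force, qE = qvB, so v = E/B.
v = (6.16×10^4) / (0.0838) = 7.35×10^5 m/s.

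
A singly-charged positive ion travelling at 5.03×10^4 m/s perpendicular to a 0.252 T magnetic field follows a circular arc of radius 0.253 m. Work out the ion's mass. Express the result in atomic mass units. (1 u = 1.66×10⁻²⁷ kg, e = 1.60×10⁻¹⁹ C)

m ≈ 122 u

qvB = mv²/r ⇒ m = qBr/v.
m = (1×1.60×10^-19)(0.252)(0.253) / (5.03×10^4) = 2.03×10^-25 kg = 122 u.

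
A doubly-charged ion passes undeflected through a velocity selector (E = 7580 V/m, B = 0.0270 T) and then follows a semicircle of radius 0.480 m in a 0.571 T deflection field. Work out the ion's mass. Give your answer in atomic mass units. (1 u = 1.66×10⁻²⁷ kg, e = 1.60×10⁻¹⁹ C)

v = E/B₁ = 2.81×10^5 m/s.
From r = mv/(qB₂), m = qB₂r/v = (2×1.60×10^-19)(0.571)(0.480) / (2.81×10^5) = 3.12×10^-25 kg.
In atomic mass units: m = 3.12×10^-25 / 1.66×10^-27 = 188 u.

m ≈ 188 u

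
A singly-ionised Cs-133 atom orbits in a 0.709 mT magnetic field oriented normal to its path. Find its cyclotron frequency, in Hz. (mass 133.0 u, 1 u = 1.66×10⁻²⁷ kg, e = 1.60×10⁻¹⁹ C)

f = qB/(2πm) = (1×1.60×10^-19)(7.09×10^-4) / [2π(2.21×10^-25)] = 81.8 Hz.

f ≈ 81.8 Hz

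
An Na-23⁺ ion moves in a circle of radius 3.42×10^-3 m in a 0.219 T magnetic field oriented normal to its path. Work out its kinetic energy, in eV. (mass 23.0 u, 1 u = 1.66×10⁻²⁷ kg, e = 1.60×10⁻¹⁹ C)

K ≈ 1.18 eV

v = qBr/m = (1×1.60×10^-19)(0.219)(3.42×10^-3) / (3.82×10^-26) = 3140 m/s.
K = ½mv² = 0.5·(3.82×10^-26)·(3140)² = 1.88×10^-19 J = 1.18 eV.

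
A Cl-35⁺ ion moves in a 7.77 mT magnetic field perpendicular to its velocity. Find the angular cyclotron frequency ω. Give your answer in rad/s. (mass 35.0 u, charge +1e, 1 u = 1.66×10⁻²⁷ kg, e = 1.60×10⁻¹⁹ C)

ω = qB/m = (1×1.60×10^-19)(7.77×10^-3) / (5.81×10^-26) = 2.14×10^4 rad/s.

ω ≈ 2.14×10^4 rad/s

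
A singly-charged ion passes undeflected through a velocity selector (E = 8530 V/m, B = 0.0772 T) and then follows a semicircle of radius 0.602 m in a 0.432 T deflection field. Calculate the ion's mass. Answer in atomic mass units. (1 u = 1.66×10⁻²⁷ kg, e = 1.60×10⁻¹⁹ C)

v = E/B₁ = 1.10×10^5 m/s.
From r = mv/(qB₂), m = qB₂r/v = (1×1.60×10^-19)(0.432)(0.602) / (1.10×10^5) = 3.77×10^-25 kg.
In atomic mass units: m = 3.77×10^-25 / 1.66×10^-27 = 227 u.

m ≈ 227 u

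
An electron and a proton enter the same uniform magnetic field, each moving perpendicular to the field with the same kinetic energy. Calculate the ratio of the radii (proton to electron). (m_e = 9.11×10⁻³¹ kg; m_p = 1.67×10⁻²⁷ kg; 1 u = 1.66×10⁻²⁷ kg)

r = √(2mK)/(qB) ⇒ at equal K, r ∝ √m/q.
r_{proton}/r_{electron} = 42.8.

ratio ≈ 42.8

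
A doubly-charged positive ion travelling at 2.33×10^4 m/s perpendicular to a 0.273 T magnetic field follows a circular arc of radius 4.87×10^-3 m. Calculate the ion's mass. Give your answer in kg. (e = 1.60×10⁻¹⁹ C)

m ≈ 1.83×10^-26 kg

qvB = mv²/r ⇒ m = qBr/v.
m = (2×1.60×10^-19)(0.273)(4.87×10^-3) / (2.33×10^4) = 1.83×10^-26 kg.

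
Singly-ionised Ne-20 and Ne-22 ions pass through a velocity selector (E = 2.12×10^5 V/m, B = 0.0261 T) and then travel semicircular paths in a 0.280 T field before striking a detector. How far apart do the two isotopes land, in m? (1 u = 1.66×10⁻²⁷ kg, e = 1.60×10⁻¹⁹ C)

Δd ≈ 1.20 m

Both emerge at v = E/B₁ = 8.12×10^6 m/s.
r = mv/(qB₂), so r₁ = 6.019 m and r₂ = 6.621 m, giving Δr = 0.602 m.
After a semicircle each ion lands a diameter 2r from the entry slit, so the separation is 2Δr = 1.20 m.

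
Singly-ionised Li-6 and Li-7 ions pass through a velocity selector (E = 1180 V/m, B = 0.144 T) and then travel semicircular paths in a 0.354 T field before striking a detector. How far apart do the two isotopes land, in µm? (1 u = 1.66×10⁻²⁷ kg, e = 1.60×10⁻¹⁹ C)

Δd ≈ 480 µm

Both emerge at v = E/B₁ = 8190 m/s.
r = mv/(qB₂), so r₁ = 1.441×10^-3 m and r₂ = 1.681×10^-3 m, giving Δr = 2.40×10^-4 m.
After a semicircle each ion lands a diameter 2r from the entry slit, so the separation is 2Δr = 4.80×10^-4 m.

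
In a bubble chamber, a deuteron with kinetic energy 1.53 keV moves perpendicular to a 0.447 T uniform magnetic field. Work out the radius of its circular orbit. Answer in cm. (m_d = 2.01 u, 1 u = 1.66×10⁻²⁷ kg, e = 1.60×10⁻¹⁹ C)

r ≈ 1.79 cm

Convert the energy: K = 1.53 keV = 2.45×10^-16 J.
v = √(2K/m) = √(2·2.45×10^-16/3.34×10^-27) = 3.83×10^5 m/s.
r = mv/(qB) = (3.34×10^-27)(3.83×10^5) / [(1×1.60×10^-19)(0.447)] = 0.0179 m.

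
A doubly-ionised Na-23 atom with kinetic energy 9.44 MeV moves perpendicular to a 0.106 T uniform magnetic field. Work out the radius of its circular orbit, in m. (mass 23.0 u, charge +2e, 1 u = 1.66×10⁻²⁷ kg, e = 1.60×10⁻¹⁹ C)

Convert the energy: K = 9.44 MeV = 1.51×10^-12 J.
v = √(2K/m) = √(2·1.51×10^-12/3.82×10^-26) = 8.89×10^6 m/s.
r = mv/(qB) = (3.82×10^-26)(8.89×10^6) / [(2×1.60×10^-19)(0.106)] = 10.0 m.

r ≈ 10.0 m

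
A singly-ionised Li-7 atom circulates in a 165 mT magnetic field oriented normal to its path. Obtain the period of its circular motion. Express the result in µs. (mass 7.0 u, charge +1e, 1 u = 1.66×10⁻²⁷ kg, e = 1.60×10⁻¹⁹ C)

T ≈ 2.77 µs

The cyclotron period is independent of speed: T = 2πm/(qB).
T = 2π(1.16×10^-26) / [(1×1.60×10^-19)(0.165)] = 2.77×10^-6 s.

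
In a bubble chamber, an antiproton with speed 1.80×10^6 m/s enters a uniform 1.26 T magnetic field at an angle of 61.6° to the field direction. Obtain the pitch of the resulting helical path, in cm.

The velocity component along B is v∥ = v cos61.6° = 8.56×10^5 m/s.
The cyclotron period T = 2πm/(qB) = 5.20×10^-8 s is set by m, q, B alone.
Pitch = v∥·T = (8.56×10^5)(5.20×10^-8) = 0.0446 m.

pitch ≈ 4.46 cm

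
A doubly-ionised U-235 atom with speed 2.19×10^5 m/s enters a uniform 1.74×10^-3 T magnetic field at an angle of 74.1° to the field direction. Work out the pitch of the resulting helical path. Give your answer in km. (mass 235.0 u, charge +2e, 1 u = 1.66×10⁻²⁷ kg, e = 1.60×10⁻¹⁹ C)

pitch ≈ 0.264 km

The velocity component along B is v∥ = v cos74.1° = 6.00×10^4 m/s.
The cyclotron period T = 2πm/(qB) = 4.40×10^-3 s is set by m, q, B alone.
Pitch = v∥·T = (6.00×10^4)(4.40×10^-3) = 264 m.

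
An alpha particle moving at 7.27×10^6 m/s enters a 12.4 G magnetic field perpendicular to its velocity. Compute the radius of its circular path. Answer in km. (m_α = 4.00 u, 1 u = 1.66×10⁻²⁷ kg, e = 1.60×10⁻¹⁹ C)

The magnetic force provides the centripetal force: qvB = mv²/r, so r = mv/(qB).
r = (6.64×10^-27 kg)(7.27×10^6 m/s) / [(2×1.60×10^-19 C)(1.24×10^-3 T)] = 122 m.

r ≈ 0.122 km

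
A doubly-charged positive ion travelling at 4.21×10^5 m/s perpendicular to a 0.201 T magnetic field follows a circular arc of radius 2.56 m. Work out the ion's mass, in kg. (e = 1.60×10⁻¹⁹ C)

qvB = mv²/r ⇒ m = qBr/v.
m = (2×1.60×10^-19)(0.201)(2.56) / (4.21×10^5) = 3.91×10^-25 kg.

m ≈ 3.91×10^-25 kg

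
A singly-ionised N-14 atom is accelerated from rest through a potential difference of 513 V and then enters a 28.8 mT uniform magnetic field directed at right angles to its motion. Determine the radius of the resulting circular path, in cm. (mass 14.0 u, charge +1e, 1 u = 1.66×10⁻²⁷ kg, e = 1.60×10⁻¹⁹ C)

r ≈ 42.4 cm

The kinetic energy gained is K = qV = (1×1.60×10^-19)(513) = 8.21×10^-17 J.
v = √(2K/m) = 8.40×10^4 m/s.
r = mv/(qB) = (2.32×10^-26)(8.40×10^4) / [(1×1.60×10^-19)(0.0288)] = 0.424 m.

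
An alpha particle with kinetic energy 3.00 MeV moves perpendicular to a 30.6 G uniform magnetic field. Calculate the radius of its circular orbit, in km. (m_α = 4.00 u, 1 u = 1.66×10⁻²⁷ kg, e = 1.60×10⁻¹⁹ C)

r ≈ 0.0815 km

Convert the energy: K = 3.00 MeV = 4.80×10^-13 J.
v = √(2K/m) = √(2·4.80×10^-13/6.64×10^-27) = 1.20×10^7 m/s.
r = mv/(qB) = (6.64×10^-27)(1.20×10^7) / [(2×1.60×10^-19)(3.06×10^-3)] = 81.5 m.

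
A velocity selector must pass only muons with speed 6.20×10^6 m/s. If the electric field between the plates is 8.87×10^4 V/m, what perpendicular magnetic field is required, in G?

qE = qvB ⇒ B = E/v = (8.87×10^4) / (6.20×10^6) = 0.0143 T.

B ≈ 143 G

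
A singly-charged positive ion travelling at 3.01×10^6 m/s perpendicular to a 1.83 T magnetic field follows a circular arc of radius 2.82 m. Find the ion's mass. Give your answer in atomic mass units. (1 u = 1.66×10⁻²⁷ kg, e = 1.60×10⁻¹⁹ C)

qvB = mv²/r ⇒ m = qBr/v.
m = (1×1.60×10^-19)(1.83)(2.82) / (3.01×10^6) = 2.74×10^-25 kg = 165 u.

m ≈ 165 u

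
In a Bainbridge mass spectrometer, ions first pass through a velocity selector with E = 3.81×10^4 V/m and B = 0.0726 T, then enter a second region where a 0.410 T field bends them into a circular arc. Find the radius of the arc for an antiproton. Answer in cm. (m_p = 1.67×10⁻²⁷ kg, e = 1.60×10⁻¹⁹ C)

The selector passes v = E/B = 3.81×10^4/0.0726 = 5.25×10^5 m/s.
In the deflection region, r = mv/(qB₂) = (1.67×10^-27)(5.25×10^5) / [(1×1.60×10^-19)(0.410)] = 0.0134 m.

r ≈ 1.34 cm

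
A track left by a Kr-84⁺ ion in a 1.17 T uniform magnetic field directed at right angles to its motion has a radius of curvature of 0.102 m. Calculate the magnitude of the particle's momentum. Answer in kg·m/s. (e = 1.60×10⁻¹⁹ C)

p ≈ 1.91×10^-20 kg·m/s

Since qvB = mv²/r, the momentum p = mv = qBr.
p = (1×1.60×10^-19)(1.17)(0.102) = 1.91×10^-20 kg·m/s.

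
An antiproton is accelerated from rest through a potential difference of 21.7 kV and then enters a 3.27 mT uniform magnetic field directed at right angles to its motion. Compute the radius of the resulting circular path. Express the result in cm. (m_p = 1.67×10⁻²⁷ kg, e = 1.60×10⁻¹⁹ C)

r ≈ 651 cm

The kinetic energy gained is K = qV = (1×1.60×10^-19)(2.17×10^4) = 3.47×10^-15 J.
v = √(2K/m) = 2.04×10^6 m/s.
r = mv/(qB) = (1.67×10^-27)(2.04×10^6) / [(1×1.60×10^-19)(3.27×10^-3)] = 6.51 m.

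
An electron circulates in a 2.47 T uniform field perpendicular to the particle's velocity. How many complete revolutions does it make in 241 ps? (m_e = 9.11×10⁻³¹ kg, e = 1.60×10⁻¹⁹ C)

T = 2πm/(qB) = 2π(9.11×10^-31) / [(1×1.60×10^-19)(2.47)] = 1.4484×10^-11 s.
N = t/T = 2.41×10^-10 / 1.4484×10^-11 ≈ 16.64, so 16 complete revolutions.

N = 16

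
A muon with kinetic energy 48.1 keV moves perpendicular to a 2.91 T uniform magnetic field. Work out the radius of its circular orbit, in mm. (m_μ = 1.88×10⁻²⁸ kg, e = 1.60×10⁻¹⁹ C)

Convert the energy: K = 48.1 keV = 7.70×10^-15 J.
v = √(2K/m) = √(2·7.70×10^-15/1.88×10^-28) = 9.05×10^6 m/s.
r = mv/(qB) = (1.88×10^-28)(9.05×10^6) / [(1×1.60×10^-19)(2.91)] = 3.65×10^-3 m.

r ≈ 3.65 mm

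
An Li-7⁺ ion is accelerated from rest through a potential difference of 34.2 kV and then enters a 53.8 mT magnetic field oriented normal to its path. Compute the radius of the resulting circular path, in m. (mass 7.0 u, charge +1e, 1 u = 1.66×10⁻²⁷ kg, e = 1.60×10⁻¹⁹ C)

r ≈ 1.31 m

The kinetic energy gained is K = qV = (1×1.60×10^-19)(3.42×10^4) = 5.47×10^-15 J.
v = √(2K/m) = 9.70×10^5 m/s.
r = mv/(qB) = (1.16×10^-26)(9.70×10^5) / [(1×1.60×10^-19)(0.0538)] = 1.31 m.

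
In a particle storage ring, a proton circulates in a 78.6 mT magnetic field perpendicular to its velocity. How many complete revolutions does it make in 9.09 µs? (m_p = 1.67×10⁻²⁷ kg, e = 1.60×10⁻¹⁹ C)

T = 2πm/(qB) = 2π(1.67×10^-27) / [(1×1.60×10^-19)(0.0786)] = 8.3436×10^-7 s.
N = t/T = 9.09×10^-6 / 8.3436×10^-7 ≈ 10.89, so 10 complete revolutions.

N = 10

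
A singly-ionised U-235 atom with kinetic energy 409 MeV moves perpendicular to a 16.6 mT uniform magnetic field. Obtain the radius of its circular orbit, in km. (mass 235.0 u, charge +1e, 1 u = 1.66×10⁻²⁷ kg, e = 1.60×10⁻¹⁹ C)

r ≈ 2.69 km

Convert the energy: K = 409 MeV = 6.54×10^-11 J.
v = √(2K/m) = √(2·6.54×10^-11/3.90×10^-25) = 1.83×10^7 m/s.
r = mv/(qB) = (3.90×10^-25)(1.83×10^7) / [(1×1.60×10^-19)(0.0166)] = 2690 m.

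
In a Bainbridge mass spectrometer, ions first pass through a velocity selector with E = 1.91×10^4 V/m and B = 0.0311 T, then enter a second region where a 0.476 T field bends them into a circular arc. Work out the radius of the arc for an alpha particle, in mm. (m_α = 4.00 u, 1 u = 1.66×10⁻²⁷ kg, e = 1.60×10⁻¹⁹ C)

r ≈ 26.8 mm

The selector passes v = E/B = 1.91×10^4/0.0311 = 6.14×10^5 m/s.
In the deflection region, r = mv/(qB₂) = (6.64×10^-27)(6.14×10^5) / [(2×1.60×10^-19)(0.476)] = 0.0268 m.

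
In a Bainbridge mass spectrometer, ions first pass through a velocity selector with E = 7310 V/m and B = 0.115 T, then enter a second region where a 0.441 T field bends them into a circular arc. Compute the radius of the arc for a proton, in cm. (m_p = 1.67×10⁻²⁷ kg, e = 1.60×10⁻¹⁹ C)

The selector passes v = E/B = 7310/0.115 = 6.36×10^4 m/s.
In the deflection region, r = mv/(qB₂) = (1.67×10^-27)(6.36×10^4) / [(1×1.60×10^-19)(0.441)] = 1.50×10^-3 m.

r ≈ 0.150 cm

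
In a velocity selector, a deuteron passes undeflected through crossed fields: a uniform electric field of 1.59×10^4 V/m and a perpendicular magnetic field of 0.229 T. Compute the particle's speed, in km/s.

For zero net force, qE = qvB, so v = E/B.
v = (1.59×10^4) / (0.229) = 6.94×10^4 m/s.

v ≈ 69.4 km/s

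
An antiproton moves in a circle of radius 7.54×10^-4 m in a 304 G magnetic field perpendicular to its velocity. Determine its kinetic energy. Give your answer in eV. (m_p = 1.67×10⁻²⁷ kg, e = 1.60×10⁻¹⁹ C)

K ≈ 0.0252 eV

v = qBr/m = (1×1.60×10^-19)(0.0304)(7.54×10^-4) / (1.67×10^-27) = 2200 m/s.
K = ½mv² = 0.5·(1.67×10^-27)·(2200)² = 4.03×10^-21 J = 0.0252 eV.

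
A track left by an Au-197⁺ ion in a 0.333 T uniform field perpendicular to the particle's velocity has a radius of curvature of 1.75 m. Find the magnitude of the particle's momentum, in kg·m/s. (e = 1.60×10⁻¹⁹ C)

p ≈ 9.32×10^-20 kg·m/s

Since qvB = mv²/r, the momentum p = mv = qBr.
p = (1×1.60×10^-19)(0.333)(1.75) = 9.32×10^-20 kg·m/s.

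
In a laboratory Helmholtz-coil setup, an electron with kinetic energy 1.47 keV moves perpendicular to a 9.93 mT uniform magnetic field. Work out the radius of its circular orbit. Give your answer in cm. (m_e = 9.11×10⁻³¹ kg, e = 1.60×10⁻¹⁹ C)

r ≈ 1.30 cm

Convert the energy: K = 1.47 keV = 2.35×10^-16 J.
v = √(2K/m) = √(2·2.35×10^-16/9.11×10^-31) = 2.27×10^7 m/s.
r = mv/(qB) = (9.11×10^-31)(2.27×10^7) / [(1×1.60×10^-19)(9.93×10^-3)] = 0.0130 m.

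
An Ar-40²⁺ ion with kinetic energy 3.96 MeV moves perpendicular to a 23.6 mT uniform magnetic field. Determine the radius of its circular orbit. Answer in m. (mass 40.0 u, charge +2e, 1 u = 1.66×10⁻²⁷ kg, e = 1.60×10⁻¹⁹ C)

r ≈ 38.4 m

Convert the energy: K = 3.96 MeV = 6.34×10^-13 J.
v = √(2K/m) = √(2·6.34×10^-13/6.64×10^-26) = 4.37×10^6 m/s.
r = mv/(qB) = (6.64×10^-26)(4.37×10^6) / [(2×1.60×10^-19)(0.0236)] = 38.4 m.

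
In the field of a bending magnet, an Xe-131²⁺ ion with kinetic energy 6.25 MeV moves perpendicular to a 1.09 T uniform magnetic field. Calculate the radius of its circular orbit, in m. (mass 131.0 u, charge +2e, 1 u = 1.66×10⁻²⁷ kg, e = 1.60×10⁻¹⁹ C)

r ≈ 1.89 m

Convert the energy: K = 6.25 MeV = 1.00×10^-12 J.
v = √(2K/m) = √(2·1.00×10^-12/2.17×10^-25) = 3.03×10^6 m/s.
r = mv/(qB) = (2.17×10^-25)(3.03×10^6) / [(2×1.60×10^-19)(1.09)] = 1.89 m.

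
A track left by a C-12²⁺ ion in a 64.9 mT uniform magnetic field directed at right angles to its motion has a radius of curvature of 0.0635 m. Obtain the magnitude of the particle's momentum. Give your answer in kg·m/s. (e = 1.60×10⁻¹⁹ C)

p ≈ 1.32×10^-21 kg·m/s

Since qvB = mv²/r, the momentum p = mv = qBr.
p = (2×1.60×10^-19)(0.0649)(0.0635) = 1.32×10^-21 kg·m/s.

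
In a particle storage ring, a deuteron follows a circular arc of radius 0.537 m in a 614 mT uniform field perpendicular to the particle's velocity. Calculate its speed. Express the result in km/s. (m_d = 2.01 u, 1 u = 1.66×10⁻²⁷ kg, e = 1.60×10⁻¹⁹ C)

v ≈ 15800 km/s

From qvB = mv²/r, v = qBr/m.
v = (1×1.60×10^-19)(0.614)(0.537) / (3.34×10^-27) = 1.58×10^7 m/s.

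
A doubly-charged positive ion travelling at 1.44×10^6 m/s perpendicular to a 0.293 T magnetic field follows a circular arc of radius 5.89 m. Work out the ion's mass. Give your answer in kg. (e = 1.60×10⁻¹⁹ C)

qvB = mv²/r ⇒ m = qBr/v.
m = (2×1.60×10^-19)(0.293)(5.89) / (1.44×10^6) = 3.84×10^-25 kg.

m ≈ 3.84×10^-25 kg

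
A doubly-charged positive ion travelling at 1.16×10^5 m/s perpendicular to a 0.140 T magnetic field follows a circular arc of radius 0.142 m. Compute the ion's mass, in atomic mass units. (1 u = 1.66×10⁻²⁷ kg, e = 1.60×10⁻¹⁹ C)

m ≈ 33.0 u

qvB = mv²/r ⇒ m = qBr/v.
m = (2×1.60×10^-19)(0.140)(0.142) / (1.16×10^5) = 5.48×10^-26 kg = 33.0 u.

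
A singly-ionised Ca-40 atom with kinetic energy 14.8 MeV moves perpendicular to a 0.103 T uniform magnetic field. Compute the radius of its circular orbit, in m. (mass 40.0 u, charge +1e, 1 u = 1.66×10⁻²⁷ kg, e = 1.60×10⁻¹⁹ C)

r ≈ 34.0 m

Convert the energy: K = 14.8 MeV = 2.37×10^-12 J.
v = √(2K/m) = √(2·2.37×10^-12/6.64×10^-26) = 8.45×10^6 m/s.
r = mv/(qB) = (6.64×10^-26)(8.45×10^6) / [(1×1.60×10^-19)(0.103)] = 34.0 m.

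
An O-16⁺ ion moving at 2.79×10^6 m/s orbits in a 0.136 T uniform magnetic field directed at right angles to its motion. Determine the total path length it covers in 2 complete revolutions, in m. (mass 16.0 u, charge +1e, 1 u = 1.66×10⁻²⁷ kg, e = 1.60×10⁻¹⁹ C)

r = mv/(qB) = 3.41 m, so one revolution covers 2πr = 21.4 m.
In 2 revolutions: L = 2·2πr = 42.8 m.

L ≈ 42.8 m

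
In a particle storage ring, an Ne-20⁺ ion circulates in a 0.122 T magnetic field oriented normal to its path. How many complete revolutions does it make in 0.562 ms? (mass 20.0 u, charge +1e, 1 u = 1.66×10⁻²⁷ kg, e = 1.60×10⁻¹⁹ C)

T = 2πm/(qB) = 2π(3.32×10^-26) / [(1×1.60×10^-19)(0.122)] = 1.0687×10^-5 s.
N = t/T = 5.62×10^-4 / 1.0687×10^-5 ≈ 52.59, so 52 complete revolutions.

N = 52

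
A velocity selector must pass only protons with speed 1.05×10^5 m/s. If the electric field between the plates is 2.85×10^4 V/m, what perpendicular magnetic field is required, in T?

B ≈ 0.271 T

qE = qvB ⇒ B = E/v = (2.85×10^4) / (1.05×10^5) = 0.271 T.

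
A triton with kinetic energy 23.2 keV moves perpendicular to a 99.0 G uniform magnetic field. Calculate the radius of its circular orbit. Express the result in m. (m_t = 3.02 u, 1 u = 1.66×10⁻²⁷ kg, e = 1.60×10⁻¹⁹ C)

r ≈ 3.85 m

Convert the energy: K = 23.2 keV = 3.71×10^-15 J.
v = √(2K/m) = √(2·3.71×10^-15/5.01×10^-27) = 1.22×10^6 m/s.
r = mv/(qB) = (5.01×10^-27)(1.22×10^6) / [(1×1.60×10^-19)(9.90×10^-3)] = 3.85 m.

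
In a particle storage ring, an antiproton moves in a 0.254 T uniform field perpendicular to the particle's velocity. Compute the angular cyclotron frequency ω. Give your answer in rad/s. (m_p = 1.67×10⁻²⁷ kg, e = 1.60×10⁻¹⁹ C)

ω ≈ 2.43×10^7 rad/s

ω = qB/m = (1×1.60×10^-19)(0.254) / (1.67×10^-27) = 2.43×10^7 rad/s.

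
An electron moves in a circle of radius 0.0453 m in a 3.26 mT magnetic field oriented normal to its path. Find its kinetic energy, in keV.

K ≈ 1.92 keV

v = qBr/m = (1×1.60×10^-19)(3.26×10^-3)(0.0453) / (9.11×10^-31) = 2.59×10^7 m/s.
K = ½mv² = 0.5·(9.11×10^-31)·(2.59×10^7)² = 3.06×10^-16 J = 1.92 keV.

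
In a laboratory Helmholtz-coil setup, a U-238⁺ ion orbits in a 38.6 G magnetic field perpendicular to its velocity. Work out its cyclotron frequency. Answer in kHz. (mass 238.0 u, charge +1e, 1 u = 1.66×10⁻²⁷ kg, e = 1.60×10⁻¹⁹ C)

f ≈ 0.249 kHz

f = qB/(2πm) = (1×1.60×10^-19)(3.86×10^-3) / [2π(3.95×10^-25)] = 249 Hz.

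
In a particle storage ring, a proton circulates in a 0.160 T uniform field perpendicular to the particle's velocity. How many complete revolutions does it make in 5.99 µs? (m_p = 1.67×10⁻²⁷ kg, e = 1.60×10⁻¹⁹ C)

T = 2πm/(qB) = 2π(1.67×10^-27) / [(1×1.60×10^-19)(0.160)] = 4.0988×10^-7 s.
N = t/T = 5.99×10^-6 / 4.0988×10^-7 ≈ 14.61, so 14 complete revolutions.

N = 14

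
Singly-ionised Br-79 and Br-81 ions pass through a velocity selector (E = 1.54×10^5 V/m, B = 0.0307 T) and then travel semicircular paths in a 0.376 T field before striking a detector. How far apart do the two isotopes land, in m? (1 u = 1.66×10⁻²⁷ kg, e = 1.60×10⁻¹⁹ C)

Δd ≈ 0.554 m

Both emerge at v = E/B₁ = 5.02×10^6 m/s.
r = mv/(qB₂), so r₁ = 10.935 m and r₂ = 11.212 m, giving Δr = 0.277 m.
After a semicircle each ion lands a diameter 2r from the entry slit, so the separation is 2Δr = 0.554 m.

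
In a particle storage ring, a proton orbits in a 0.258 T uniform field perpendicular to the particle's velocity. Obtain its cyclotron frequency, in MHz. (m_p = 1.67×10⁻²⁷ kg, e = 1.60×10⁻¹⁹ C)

f ≈ 3.93 MHz

f = qB/(2πm) = (1×1.60×10^-19)(0.258) / [2π(1.67×10^-27)] = 3.93×10^6 Hz.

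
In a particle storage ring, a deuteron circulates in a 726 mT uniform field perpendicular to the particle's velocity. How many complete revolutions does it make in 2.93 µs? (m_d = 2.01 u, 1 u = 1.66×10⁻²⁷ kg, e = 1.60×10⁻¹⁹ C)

T = 2πm/(qB) = 2π(3.3366×10^-27) / [(1×1.60×10^-19)(0.726)] = 1.8048×10^-7 s.
N = t/T = 2.93×10^-6 / 1.8048×10^-7 ≈ 16.23, so 16 complete revolutions.

N = 16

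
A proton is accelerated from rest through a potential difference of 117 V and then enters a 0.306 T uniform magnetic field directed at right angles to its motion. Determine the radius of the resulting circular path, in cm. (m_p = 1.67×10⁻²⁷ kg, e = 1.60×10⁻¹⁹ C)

r ≈ 0.511 cm

The kinetic energy gained is K = qV = (1×1.60×10^-19)(117) = 1.87×10^-17 J.
v = √(2K/m) = 1.50×10^5 m/s.
r = mv/(qB) = (1.67×10^-27)(1.50×10^5) / [(1×1.60×10^-19)(0.306)] = 5.11×10^-3 m.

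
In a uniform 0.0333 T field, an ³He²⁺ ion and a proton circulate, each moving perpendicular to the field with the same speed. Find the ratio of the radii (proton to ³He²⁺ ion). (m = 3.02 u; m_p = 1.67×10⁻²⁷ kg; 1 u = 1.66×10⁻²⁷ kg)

r = mv/(qB) ⇒ at equal v, r ∝ m/q.
r_{proton}/r_{³He²⁺ ion} = 0.666.

ratio ≈ 0.666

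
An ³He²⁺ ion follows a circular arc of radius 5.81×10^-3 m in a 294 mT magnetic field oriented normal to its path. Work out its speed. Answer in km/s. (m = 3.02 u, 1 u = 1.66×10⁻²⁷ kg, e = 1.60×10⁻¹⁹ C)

v ≈ 109 km/s

From qvB = mv²/r, v = qBr/m.
v = (2×1.60×10^-19)(0.294)(5.81×10^-3) / (5.01×10^-27) = 1.09×10^5 m/s.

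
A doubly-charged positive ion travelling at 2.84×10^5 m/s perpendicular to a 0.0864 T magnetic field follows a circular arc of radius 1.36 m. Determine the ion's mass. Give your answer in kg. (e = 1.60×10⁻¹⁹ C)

qvB = mv²/r ⇒ m = qBr/v.
m = (2×1.60×10^-19)(0.0864)(1.36) / (2.84×10^5) = 1.32×10^-25 kg.

m ≈ 1.32×10^-25 kg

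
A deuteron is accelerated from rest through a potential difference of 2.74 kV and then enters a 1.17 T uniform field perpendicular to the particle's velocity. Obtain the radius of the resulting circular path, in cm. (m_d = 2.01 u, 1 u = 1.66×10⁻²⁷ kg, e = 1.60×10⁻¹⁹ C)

The kinetic energy gained is K = qV = (1×1.60×10^-19)(2740) = 4.38×10^-16 J.
v = √(2K/m) = 5.13×10^5 m/s.
r = mv/(qB) = (3.34×10^-27)(5.13×10^5) / [(1×1.60×10^-19)(1.17)] = 9.14×10^-3 m.

r ≈ 0.914 cm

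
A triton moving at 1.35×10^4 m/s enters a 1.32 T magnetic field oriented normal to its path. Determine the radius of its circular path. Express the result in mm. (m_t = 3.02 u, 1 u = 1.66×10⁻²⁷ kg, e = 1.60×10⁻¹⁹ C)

The magnetic force provides the centripetal force: qvB = mv²/r, so r = mv/(qB).
r = (5.01×10^-27 kg)(1.35×10^4 m/s) / [(1×1.60×10^-19 C)(1.32 T)] = 3.20×10^-4 m.

r ≈ 0.320 mm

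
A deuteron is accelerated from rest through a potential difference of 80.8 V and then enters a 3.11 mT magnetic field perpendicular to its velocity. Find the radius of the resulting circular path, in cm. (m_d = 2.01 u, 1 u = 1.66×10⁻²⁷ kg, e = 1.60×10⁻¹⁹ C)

r ≈ 59.0 cm

The kinetic energy gained is K = qV = (1×1.60×10^-19)(80.8) = 1.29×10^-17 J.
v = √(2K/m) = 8.80×10^4 m/s.
r = mv/(qB) = (3.34×10^-27)(8.80×10^4) / [(1×1.60×10^-19)(3.11×10^-3)] = 0.590 m.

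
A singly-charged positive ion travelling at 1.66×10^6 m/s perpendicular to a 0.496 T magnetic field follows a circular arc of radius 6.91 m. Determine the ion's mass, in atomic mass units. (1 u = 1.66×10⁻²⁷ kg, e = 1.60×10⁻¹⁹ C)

qvB = mv²/r ⇒ m = qBr/v.
m = (1×1.60×10^-19)(0.496)(6.91) / (1.66×10^6) = 3.30×10^-25 kg = 199 u.

m ≈ 199 u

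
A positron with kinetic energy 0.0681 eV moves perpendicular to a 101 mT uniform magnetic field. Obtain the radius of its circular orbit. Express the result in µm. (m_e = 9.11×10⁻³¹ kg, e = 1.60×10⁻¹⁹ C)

r ≈ 8.72 µm

Convert the energy: K = 0.0681 eV = 1.09×10^-20 J.
v = √(2K/m) = √(2·1.09×10^-20/9.11×10^-31) = 1.55×10^5 m/s.
r = mv/(qB) = (9.11×10^-31)(1.55×10^5) / [(1×1.60×10^-19)(0.101)] = 8.72×10^-6 m.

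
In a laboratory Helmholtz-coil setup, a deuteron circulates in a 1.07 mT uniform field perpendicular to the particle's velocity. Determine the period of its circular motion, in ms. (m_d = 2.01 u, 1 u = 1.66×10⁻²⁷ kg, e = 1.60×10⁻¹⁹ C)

The cyclotron period is independent of speed: T = 2πm/(qB).
T = 2π(3.34×10^-27) / [(1×1.60×10^-19)(1.07×10^-3)] = 1.22×10^-4 s.

T ≈ 0.122 ms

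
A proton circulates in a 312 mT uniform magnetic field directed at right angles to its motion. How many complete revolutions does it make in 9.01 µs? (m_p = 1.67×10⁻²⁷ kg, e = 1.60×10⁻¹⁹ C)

N = 42

T = 2πm/(qB) = 2π(1.67×10^-27) / [(1×1.60×10^-19)(0.312)] = 2.1019×10^-7 s.
N = t/T = 9.01×10^-6 / 2.1019×10^-7 ≈ 42.87, so 42 complete revolutions.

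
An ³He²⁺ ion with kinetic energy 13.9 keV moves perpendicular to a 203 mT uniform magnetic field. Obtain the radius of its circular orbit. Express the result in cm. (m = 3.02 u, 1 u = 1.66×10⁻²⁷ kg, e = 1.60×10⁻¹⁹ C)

Convert the energy: K = 13.9 keV = 2.22×10^-15 J.
v = √(2K/m) = √(2·2.22×10^-15/5.01×10^-27) = 9.42×10^5 m/s.
r = mv/(qB) = (5.01×10^-27)(9.42×10^5) / [(2×1.60×10^-19)(0.203)] = 0.0727 m.

r ≈ 7.27 cm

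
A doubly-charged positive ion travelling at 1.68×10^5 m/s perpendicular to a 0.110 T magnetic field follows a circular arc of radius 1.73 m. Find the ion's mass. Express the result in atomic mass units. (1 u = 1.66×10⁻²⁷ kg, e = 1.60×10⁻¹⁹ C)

m ≈ 218 u

qvB = mv²/r ⇒ m = qBr/v.
m = (2×1.60×10^-19)(0.110)(1.73) / (1.68×10^5) = 3.62×10^-25 kg = 218 u.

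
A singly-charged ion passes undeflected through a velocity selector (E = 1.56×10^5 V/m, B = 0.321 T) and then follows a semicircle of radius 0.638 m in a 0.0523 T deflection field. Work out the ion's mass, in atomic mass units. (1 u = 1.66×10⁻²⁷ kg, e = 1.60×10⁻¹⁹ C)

m ≈ 6.62 u

v = E/B₁ = 4.86×10^5 m/s.
From r = mv/(qB₂), m = qB₂r/v = (1×1.60×10^-19)(0.0523)(0.638) / (4.86×10^5) = 1.10×10^-26 kg.
In atomic mass units: m = 1.10×10^-26 / 1.66×10^-27 = 6.62 u.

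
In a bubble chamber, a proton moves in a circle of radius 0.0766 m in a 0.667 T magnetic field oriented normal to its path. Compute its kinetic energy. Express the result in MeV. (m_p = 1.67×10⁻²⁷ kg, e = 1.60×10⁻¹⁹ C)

K ≈ 0.125 MeV

v = qBr/m = (1×1.60×10^-19)(0.667)(0.0766) / (1.67×10^-27) = 4.90×10^6 m/s.
K = ½mv² = 0.5·(1.67×10^-27)·(4.90×10^6)² = 2.00×10^-14 J = 0.125 MeV.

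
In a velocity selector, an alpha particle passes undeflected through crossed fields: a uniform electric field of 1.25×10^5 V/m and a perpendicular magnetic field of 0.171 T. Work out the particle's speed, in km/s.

For zero net force, qE = qvB, so v = E/B.
v = (1.25×10^5) / (0.171) = 7.31×10^5 m/s.

v ≈ 731 km/s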